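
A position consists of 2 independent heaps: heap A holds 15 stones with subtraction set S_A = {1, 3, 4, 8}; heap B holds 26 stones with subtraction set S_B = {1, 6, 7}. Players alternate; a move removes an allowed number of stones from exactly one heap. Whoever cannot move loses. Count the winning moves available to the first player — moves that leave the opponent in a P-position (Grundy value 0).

Heap A, S = {1, 3, 4, 8}:
n :  0  1  2  3  4  5  6  7  8  9 10 11 12 13 14 15
G :  0  1  0  1  2  3  2  0  1  0  1  2  3  2  0  1
G_A(15) = 1.
Heap B, S = {1, 6, 7}:
n :  0  1  2  3  4  5  6  7  8  9 10 11 12 13 14 15 16 17 18 19 20 21 22 23 24 25 26
G :  0  1  0  1  0  1  2  3  2  3  2  3  0  1  0  1  0  1  2  3  2  3  2  3  0  1  0
G_B(26) = 0.
Combined Grundy value = 1 ⊕ 0 = 1.
A winning move leaves total XOR = 0, i.e. changes one component's Grundy value g to g ⊕ X where X is the current total.
Heap A: need g' = 1⊕1 = 0. Options: 15−1→G=0, 15−3→G=3, 15−4→G=2, 15−8→G=0. Hits: 2.
Heap B: need g' = 0⊕1 = 1. Options: 26−1→G=1, 26−6→G=2, 26−7→G=3. Hits: 1.

3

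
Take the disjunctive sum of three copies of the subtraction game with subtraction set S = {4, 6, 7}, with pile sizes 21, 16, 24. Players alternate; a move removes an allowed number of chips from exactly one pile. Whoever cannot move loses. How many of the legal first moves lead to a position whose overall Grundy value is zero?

4

All piles use S = {4, 6, 7}:
G(0) = 0
G(1) = mex{} = 0
G(2) = mex{} = 0
G(3) = mex{} = 0
G(4) = mex{0} = 1
G(5) = mex{0} = 1
G(6) = mex{0,0} = 1
G(7) = mex{0,0,0} = 1
G(8) = mex{1,0,0} = 2
G(9) = mex{1,0,0} = 2
G(10) = mex{1,1,0} = 2
G(11) = mex{1,1,1} = 0
G(12) = mex{2,1,1} = 0
G(13) = mex{2,1,1} = 0
G(14) = mex{2,2,1} = 0
G(15) = mex{0,2,2} = 1
G(16) = mex{0,2,2} = 1
G(17) = mex{0,0,2} = 1
G(18) = mex{0,0,0} = 1
G(19) = mex{1,0,0} = 2
G(20) = mex{1,0,0} = 2
G(21) = mex{1,1,0} = 2
G(22) = mex{1,1,1} = 0
G(23) = mex{2,1,1} = 0
G(24) = mex{2,1,1} = 0
Pile A: G(21) = 2.
Pile B: G(16) = 1.
Pile C: G(24) = 0.
Combined Grundy value = 2 ⊕ 1 ⊕ 0 = 3.
A winning move leaves total XOR = 0, i.e. changes one component's Grundy value g to g ⊕ X where X is the current total.
Pile A: need g' = 2⊕3 = 1. Options: 21−4→G=1, 21−6→G=1, 21−7→G=0. Hits: 2.
Pile B: need g' = 1⊕3 = 2. Options: 16−4→G=0, 16−6→G=2, 16−7→G=2. Hits: 2.
Pile C: need g' = 0⊕3 = 3. Options: 24−4→G=2, 24−6→G=1, 24−7→G=1. Hits: 0.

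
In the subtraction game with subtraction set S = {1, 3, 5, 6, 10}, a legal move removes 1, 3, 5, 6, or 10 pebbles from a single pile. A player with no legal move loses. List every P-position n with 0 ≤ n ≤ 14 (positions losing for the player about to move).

0, 2, 4, 11, 13

n :  0  1  2  3  4  5  6  7  8  9 10 11 12 13 14
G :  0  1  0  1  0  1  2  3  2  3  2  0  1  0  1
P-positions are exactly the n with G(n) = 0.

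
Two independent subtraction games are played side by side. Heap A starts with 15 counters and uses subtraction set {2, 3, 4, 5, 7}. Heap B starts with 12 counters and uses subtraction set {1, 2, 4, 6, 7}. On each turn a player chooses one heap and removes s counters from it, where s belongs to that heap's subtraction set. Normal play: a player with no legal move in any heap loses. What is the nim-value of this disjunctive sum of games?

Heap A, S = {2, 3, 4, 5, 7}:
G(0) = 0
G(1) = mex{} = 0
G(2) = mex{0} = 1
G(3) = mex{0,0} = 1
G(4) = mex{1,0,0} = 2
G(5) = mex{1,1,0,0} = 2
G(6) = mex{2,1,1,0} = 3
G(7) = mex{2,2,1,1,0} = 3
G(8) = mex{3,2,2,1,0} = 4
G(9) = mex{3,3,2,2,1} = 0
G(10) = mex{4,3,3,2,1} = 0
G(11) = mex{0,4,3,3,2} = 1
G(12) = mex{0,0,4,3,2} = 1
G(13) = mex{1,0,0,4,3} = 2
G(14) = mex{1,1,0,0,3} = 2
G(15) = mex{2,1,1,0,4} = 3
G_A(15) = 3.
Heap B, S = {1, 2, 4, 6, 7}:
n :  0  1  2  3  4  5  6  7  8  9 10 11 12
G :  0  1  2  0  1  2  3  4  0  1  2  0  1
G_B(12) = 1.
Combined Grundy value = 3 ⊕ 1 = 2.

2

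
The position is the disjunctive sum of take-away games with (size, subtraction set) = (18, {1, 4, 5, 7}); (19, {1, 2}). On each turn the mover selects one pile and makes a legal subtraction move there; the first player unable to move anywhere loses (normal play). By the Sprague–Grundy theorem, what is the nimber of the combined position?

1

Pile A, S = {1, 4, 5, 7}:
n :  0  1  2  3  4  5  6  7  8  9 10 11 12 13 14 15 16 17 18
G :  0  1  0  1  2  3  2  3  0  1  0  1  2  3  2  3  0  1  0
G_A(18) = 0.
Pile B, S = {1, 2}:
n :  0  1  2  3  4  5  6  7  8  9 10 11 12 13 14 15 16 17 18 19
G :  0  1  2  0  1  2  0  1  2  0  1  2  0  1  2  0  1  2  0  1
G_B(19) = 1.
Combined Grundy value = 0 ⊕ 1 = 1.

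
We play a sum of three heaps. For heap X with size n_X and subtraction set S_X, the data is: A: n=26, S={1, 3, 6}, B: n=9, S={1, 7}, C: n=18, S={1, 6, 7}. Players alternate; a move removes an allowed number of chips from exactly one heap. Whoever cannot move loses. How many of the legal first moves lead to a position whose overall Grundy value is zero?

4

Heap A, S = {1, 3, 6}:
G(0) = 0
G(1) = mex{0} = 1
G(2) = mex{1} = 0
G(3) = mex{0,0} = 1
G(4) = mex{1,1} = 0
G(5) = mex{0,0} = 1
G(6) = mex{1,1,0} = 2
G(7) = mex{2,0,1} = 3
G(8) = mex{3,1,0} = 2
G(9) = mex{2,2,1} = 0
G(10) = mex{0,3,0} = 1
G(11) = mex{1,2,1} = 0
G(12) = mex{0,0,2} = 1
G(13) = mex{1,1,3} = 0
G(14) = mex{0,0,2} = 1
G(15) = mex{1,1,0} = 2
G(16) = mex{2,0,1} = 3
G(17) = mex{3,1,0} = 2
G(18) = mex{2,2,1} = 0
G(19) = mex{0,3,0} = 1
G(20) = mex{1,2,1} = 0
G(21) = mex{0,0,2} = 1
G(22) = mex{1,1,3} = 0
G(23) = mex{0,0,2} = 1
G(24) = mex{1,1,0} = 2
G(25) = mex{2,0,1} = 3
G(26) = mex{3,1,0} = 2
G_A(26) = 2.
Heap B, S = {1, 7}:
G(0) = 0
G(1) = mex{0} = 1
G(2) = mex{1} = 0
G(3) = mex{0} = 1
G(4) = mex{1} = 0
G(5) = mex{0} = 1
G(6) = mex{1} = 0
G(7) = mex{0,0} = 1
G(8) = mex{1,1} = 0
G(9) = mex{0,0} = 1
G_B(9) = 1.
Heap C, S = {1, 6, 7}:
n :  0  1  2  3  4  5  6  7  8  9 10 11 12 13 14 15 16 17 18
G :  0  1  0  1  0  1  2  3  2  3  2  3  0  1  0  1  0  1  2
G_C(18) = 2.
Combined Grundy value = 2 ⊕ 1 ⊕ 2 = 1.
A winning move leaves total XOR = 0, i.e. changes one component's Grundy value g to g ⊕ X where X is the current total.
Heap A: need g' = 2⊕1 = 3. Options: 26−1→G=3, 26−3→G=1, 26−6→G=0. Hits: 1.
Heap B: need g' = 1⊕1 = 0. Options: 9−1→G=0, 9−7→G=0. Hits: 2.
Heap C: need g' = 2⊕1 = 3. Options: 18−1→G=1, 18−6→G=0, 18−7→G=3. Hits: 1.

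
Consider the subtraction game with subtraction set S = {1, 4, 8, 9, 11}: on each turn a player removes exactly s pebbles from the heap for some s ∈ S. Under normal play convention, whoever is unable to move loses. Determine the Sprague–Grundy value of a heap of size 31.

2

G(0) = 0
G(1) = mex{0} = 1
G(2) = mex{1} = 0
G(3) = mex{0} = 1
G(4) = mex{1,0} = 2
G(5) = mex{2,1} = 0
G(6) = mex{0,0} = 1
G(7) = mex{1,1} = 0
G(8) = mex{0,2,0} = 1
G(9) = mex{1,0,1,0} = 2
G(10) = mex{2,1,0,1} = 3
G(11) = mex{3,0,1,0,0} = 2
G(12) = mex{2,1,2,1,1} = 0
G(13) = mex{0,2,0,2,0} = 1
G(14) = mex{1,3,1,0,1} = 2
G(15) = mex{2,2,0,1,2} = 3
G(16) = mex{3,0,1,0,0} = 2
G(17) = mex{2,1,2,1,1} = 0
G(18) = mex{0,2,3,2,0} = 1
G(19) = mex{1,3,2,3,1} = 0
G(20) = mex{0,2,0,2,2} = 1
G(21) = mex{1,0,1,0,3} = 2
G(22) = mex{2,1,2,1,2} = 0
G(23) = mex{0,0,3,2,0} = 1
G(24) = mex{1,1,2,3,1} = 0
G(25) = mex{0,2,0,2,2} = 1
G(26) = mex{1,0,1,0,3} = 2
G(27) = mex{2,1,0,1,2} = 3
G(28) = mex{3,0,1,0,0} = 2
G(29) = mex{2,1,2,1,1} = 0
G(30) = mex{0,2,0,2,0} = 1
G(31) = mex{1,3,1,0,1} = 2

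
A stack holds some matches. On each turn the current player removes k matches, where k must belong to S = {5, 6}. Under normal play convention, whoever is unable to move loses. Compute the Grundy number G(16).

1

n :  0  1  2  3  4  5  6  7  8  9 10 11 12 13 14 15 16
G :  0  0  0  0  0  1  1  1  1  1  2  0  0  0  0  0  1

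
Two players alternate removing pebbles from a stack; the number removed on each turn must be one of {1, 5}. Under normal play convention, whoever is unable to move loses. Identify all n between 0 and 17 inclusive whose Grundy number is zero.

0, 2, 4, 6, 8, 10, 12, 14, 16

n :  0  1  2  3  4  5  6  7  8  9 10 11 12 13 14 15 16 17
G :  0  1  0  1  0  1  0  1  0  1  0  1  0  1  0  1  0  1
P-positions are exactly the n with G(n) = 0.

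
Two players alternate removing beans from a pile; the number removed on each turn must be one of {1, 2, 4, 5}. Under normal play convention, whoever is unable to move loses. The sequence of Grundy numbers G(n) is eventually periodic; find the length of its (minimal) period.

3

G(0) = 0
G(1) = mex{0} = 1
G(2) = mex{1,0} = 2
G(3) = mex{2,1} = 0
G(4) = mex{0,2,0} = 1
G(5) = mex{1,0,1,0} = 2
G(6) = mex{2,1,2,1} = 0
G(7) = mex{0,2,0,2} = 1
G(8) = mex{1,0,1,0} = 2
G(9) = mex{2,1,2,1} = 0
G(10) = mex{0,2,0,2} = 1
G(11) = mex{1,0,1,0} = 2
G(12) = mex{2,1,2,1} = 0
G(13) = mex{0,2,0,2} = 1
G(14) = mex{1,0,1,0} = 2
G(n+3) = G(n) holds for n = 0,…,4 (a full window of length max(S) = 5), so the sequence is purely periodic with period 3.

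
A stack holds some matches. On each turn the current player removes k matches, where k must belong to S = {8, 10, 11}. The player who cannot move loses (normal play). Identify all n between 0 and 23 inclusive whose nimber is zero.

0, 1, 2, 3, 4, 5, 6, 7, 19, 20, 21, 22, 23

n :  0  1  2  3  4  5  6  7  8  9 10 11 12 13 14 15 16 17 18 19 20 21 22 23
G :  0  0  0  0  0  0  0  0  1  1  1  1  1  1  1  1  2  2  2  0  0  0  0  0
P-positions are exactly the n with G(n) = 0.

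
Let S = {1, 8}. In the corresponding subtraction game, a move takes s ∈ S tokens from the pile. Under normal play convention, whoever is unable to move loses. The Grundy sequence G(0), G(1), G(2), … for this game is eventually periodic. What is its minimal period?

n :  0  1  2  3  4  5  6  7  8  9 10 11 12 13 14 15 16 17 18 19
G :  0  1  0  1  0  1  0  1  2  0  1  0  1  0  1  0  1  2  0  1
G(n+9) = G(n) holds for n = 0,…,7 (a full window of length max(S) = 8), so the sequence is purely periodic with period 9.

9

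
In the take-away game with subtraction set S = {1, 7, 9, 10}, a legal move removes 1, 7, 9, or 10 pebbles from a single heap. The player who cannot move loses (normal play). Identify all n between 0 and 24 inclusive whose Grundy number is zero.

n :  0  1  2  3  4  5  6  7  8  9 10 11 12 13 14 15 16 17 18 19 20 21 22 23 24
G :  0  1  0  1  0  1  0  1  0  1  2  3  2  3  2  3  2  3  2  0  1  0  1  0  1
P-positions are exactly the n with G(n) = 0.

0, 2, 4, 6, 8, 19, 21, 23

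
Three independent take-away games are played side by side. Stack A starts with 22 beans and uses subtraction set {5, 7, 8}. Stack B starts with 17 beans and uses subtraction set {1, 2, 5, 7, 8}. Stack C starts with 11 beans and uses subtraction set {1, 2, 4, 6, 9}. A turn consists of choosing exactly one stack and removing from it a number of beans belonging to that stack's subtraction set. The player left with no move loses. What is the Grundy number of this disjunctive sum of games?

3

Stack A, S = {5, 7, 8}:
n :  0  1  2  3  4  5  6  7  8  9 10 11 12 13 14 15 16 17 18 19 20 21 22
G :  0  0  0  0  0  1  1  1  1  1  2  2  2  0  0  0  0  0  1  1  1  1  1
G_A(22) = 1.
Stack B, S = {1, 2, 5, 7, 8}:
G(0) = 0
G(1) = mex{0} = 1
G(2) = mex{1,0} = 2
G(3) = mex{2,1} = 0
G(4) = mex{0,2} = 1
G(5) = mex{1,0,0} = 2
G(6) = mex{2,1,1} = 0
G(7) = mex{0,2,2,0} = 1
G(8) = mex{1,0,0,1,0} = 2
G(9) = mex{2,1,1,2,1} = 0
G(10) = mex{0,2,2,0,2} = 1
G(11) = mex{1,0,0,1,0} = 2
G(12) = mex{2,1,1,2,1} = 0
G(13) = mex{0,2,2,0,2} = 1
G(14) = mex{1,0,0,1,0} = 2
G(15) = mex{2,1,1,2,1} = 0
G(16) = mex{0,2,2,0,2} = 1
G(17) = mex{1,0,0,1,0} = 2
G_B(17) = 2.
Stack C, S = {1, 2, 4, 6, 9}:
G(0) = 0
G(1) = mex{0} = 1
G(2) = mex{1,0} = 2
G(3) = mex{2,1} = 0
G(4) = mex{0,2,0} = 1
G(5) = mex{1,0,1} = 2
G(6) = mex{2,1,2,0} = 3
G(7) = mex{3,2,0,1} = 4
G(8) = mex{4,3,1,2} = 0
G(9) = mex{0,4,2,0,0} = 1
G(10) = mex{1,0,3,1,1} = 2
G(11) = mex{2,1,4,2,2} = 0
G_C(11) = 0.
Combined Grundy value = 1 ⊕ 2 ⊕ 0 = 3.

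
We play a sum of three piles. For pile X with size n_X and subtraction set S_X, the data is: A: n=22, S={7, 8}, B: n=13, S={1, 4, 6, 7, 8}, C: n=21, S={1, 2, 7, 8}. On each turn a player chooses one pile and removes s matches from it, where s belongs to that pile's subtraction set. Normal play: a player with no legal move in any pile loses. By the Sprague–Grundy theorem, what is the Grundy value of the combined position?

2

Pile A, S = {7, 8}:
n :  0  1  2  3  4  5  6  7  8  9 10 11 12 13 14 15 16 17 18 19 20 21 22
G :  0  0  0  0  0  0  0  1  1  1  1  1  1  1  2  0  0  0  0  0  0  0  1
G_A(22) = 1.
Pile B, S = {1, 4, 6, 7, 8}:
n :  0  1  2  3  4  5  6  7  8  9 10 11 12 13
G :  0  1  0  1  2  0  1  2  3  2  3  4  5  3
G_B(13) = 3.
Pile C, S = {1, 2, 7, 8}:
n :  0  1  2  3  4  5  6  7  8  9 10 11 12 13 14 15 16 17 18 19 20 21
G :  0  1  2  0  1  2  0  1  2  0  1  2  0  1  2  0  1  2  0  1  2  0
G_C(21) = 0.
Combined Grundy value = 1 ⊕ 3 ⊕ 0 = 2.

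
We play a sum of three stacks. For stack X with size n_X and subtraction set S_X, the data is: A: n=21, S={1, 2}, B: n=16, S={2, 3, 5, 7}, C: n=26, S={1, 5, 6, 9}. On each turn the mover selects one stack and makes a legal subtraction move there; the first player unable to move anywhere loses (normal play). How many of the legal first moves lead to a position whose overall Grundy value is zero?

Stack A, S = {1, 2}:
n :  0  1  2  3  4  5  6  7  8  9 10 11 12 13 14 15 16 17 18 19 20 21
G :  0  1  2  0  1  2  0  1  2  0  1  2  0  1  2  0  1  2  0  1  2  0
G_A(21) = 0.
Stack B, S = {2, 3, 5, 7}:
n :  0  1  2  3  4  5  6  7  8  9 10 11 12 13 14 15 16
G :  0  0  1  1  2  2  3  3  4  0  0  1  1  2  2  3  3
G_B(16) = 3.
Stack C, S = {1, 5, 6, 9}:
n :  0  1  2  3  4  5  6  7  8  9 10 11 12 13 14 15 16 17 18 19 20 21 22 23 24 25 26
G :  0  1  0  1  0  1  2  3  2  3  2  3  0  1  0  1  0  1  2  3  2  3  2  3  0  1  0
G_C(26) = 0.
Combined Grundy value = 0 ⊕ 3 ⊕ 0 = 3.
A winning move leaves total XOR = 0, i.e. changes one component's Grundy value g to g ⊕ X where X is the current total.
Stack A: need g' = 0⊕3 = 3. Options: 21−1→G=2, 21−2→G=1. Hits: 0.
Stack B: need g' = 3⊕3 = 0. Options: 16−2→G=2, 16−3→G=2, 16−5→G=1, 16−7→G=0. Hits: 1.
Stack C: need g' = 0⊕3 = 3. Options: 26−1→G=1, 26−5→G=3, 26−6→G=2, 26−9→G=1. Hits: 1.

2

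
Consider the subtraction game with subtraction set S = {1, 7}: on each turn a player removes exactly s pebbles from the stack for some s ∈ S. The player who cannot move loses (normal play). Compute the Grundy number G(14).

0

n :  0  1  2  3  4  5  6  7  8  9 10 11 12 13 14
G :  0  1  0  1  0  1  0  1  0  1  0  1  0  1  0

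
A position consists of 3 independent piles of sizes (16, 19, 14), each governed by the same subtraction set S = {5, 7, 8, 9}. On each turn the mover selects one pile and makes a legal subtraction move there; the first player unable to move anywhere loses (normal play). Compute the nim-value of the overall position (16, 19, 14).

1

All piles use S = {5, 7, 8, 9}:
G(0) = 0
G(1) = mex{} = 0
G(2) = mex{} = 0
G(3) = mex{} = 0
G(4) = mex{} = 0
G(5) = mex{0} = 1
G(6) = mex{0} = 1
G(7) = mex{0,0} = 1
G(8) = mex{0,0,0} = 1
G(9) = mex{0,0,0,0} = 1
G(10) = mex{1,0,0,0} = 2
G(11) = mex{1,0,0,0} = 2
G(12) = mex{1,1,0,0} = 2
G(13) = mex{1,1,1,0} = 2
G(14) = mex{1,1,1,1} = 0
G(15) = mex{2,1,1,1} = 0
G(16) = mex{2,1,1,1} = 0
G(17) = mex{2,2,1,1} = 0
G(18) = mex{2,2,2,1} = 0
G(19) = mex{0,2,2,2} = 1
Pile A: G(16) = 0.
Pile B: G(19) = 1.
Pile C: G(14) = 0.
Combined Grundy value = 0 ⊕ 1 ⊕ 0 = 1.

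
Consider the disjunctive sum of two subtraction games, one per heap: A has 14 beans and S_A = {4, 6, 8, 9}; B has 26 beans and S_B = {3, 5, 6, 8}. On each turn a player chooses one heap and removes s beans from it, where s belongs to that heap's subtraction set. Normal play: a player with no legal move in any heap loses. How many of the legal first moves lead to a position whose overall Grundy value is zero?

3

Heap A, S = {4, 6, 8, 9}:
n :  0  1  2  3  4  5  6  7  8  9 10 11 12 13 14
G :  0  0  0  0  1  1  1  1  2  2  2  2  3  0  0
G_A(14) = 0.
Heap B, S = {3, 5, 6, 8}:
n :  0  1  2  3  4  5  6  7  8  9 10 11 12 13 14 15 16 17 18 19 20 21 22 23 24 25 26
G :  0  0  0  1  1  1  2  2  2  3  3  0  0  0  1  1  1  2  2  2  3  3  0  0  0  1  1
G_B(26) = 1.
Combined Grundy value = 0 ⊕ 1 = 1.
A winning move leaves total XOR = 0, i.e. changes one component's Grundy value g to g ⊕ X where X is the current total.
Heap A: need g' = 0⊕1 = 1. Options: 14−4→G=2, 14−6→G=2, 14−8→G=1, 14−9→G=1. Hits: 2.
Heap B: need g' = 1⊕1 = 0. Options: 26−3→G=0, 26−5→G=3, 26−6→G=3, 26−8→G=2. Hits: 1.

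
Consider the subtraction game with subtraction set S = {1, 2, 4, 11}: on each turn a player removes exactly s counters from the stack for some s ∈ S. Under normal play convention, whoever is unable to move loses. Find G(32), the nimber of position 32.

2

n :  0  1  2  3  4  5  6  7  8  9 10 11 12 13 14 15 16 17 18 19 20 21 22 23 24 25 26 27 28 29 30 31 32
G :  0  1  2  0  1  2  0  1  2  0  1  2  0  1  2  0  1  2  0  1  2  0  1  2  0  1  2  0  1  2  0  1  2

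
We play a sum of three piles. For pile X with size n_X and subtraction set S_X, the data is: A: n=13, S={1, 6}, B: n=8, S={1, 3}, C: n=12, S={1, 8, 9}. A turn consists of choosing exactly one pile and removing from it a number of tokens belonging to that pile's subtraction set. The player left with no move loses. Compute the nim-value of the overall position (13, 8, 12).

0

Pile A, S = {1, 6}:
G(0) = 0
G(1) = mex{0} = 1
G(2) = mex{1} = 0
G(3) = mex{0} = 1
G(4) = mex{1} = 0
G(5) = mex{0} = 1
G(6) = mex{1,0} = 2
G(7) = mex{2,1} = 0
G(8) = mex{0,0} = 1
G(9) = mex{1,1} = 0
G(10) = mex{0,0} = 1
G(11) = mex{1,1} = 0
G(12) = mex{0,2} = 1
G(13) = mex{1,0} = 2
G_A(13) = 2.
Pile B, S = {1, 3}:
n : 0 1 2 3 4 5 6 7 8
G : 0 1 0 1 0 1 0 1 0
G_B(8) = 0.
Pile C, S = {1, 8, 9}:
n :  0  1  2  3  4  5  6  7  8  9 10 11 12
G :  0  1  0  1  0  1  0  1  2  3  2  3  2
G_C(12) = 2.
Combined Grundy value = 2 ⊕ 0 ⊕ 2 = 0.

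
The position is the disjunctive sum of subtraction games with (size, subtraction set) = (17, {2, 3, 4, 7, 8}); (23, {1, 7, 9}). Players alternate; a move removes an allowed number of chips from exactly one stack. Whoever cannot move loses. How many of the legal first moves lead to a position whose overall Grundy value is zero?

5

Stack A, S = {2, 3, 4, 7, 8}:
n :  0  1  2  3  4  5  6  7  8  9 10 11 12 13 14 15 16 17
G :  0  0  1  1  2  2  0  3  1  4  2  0  0  1  1  2  2  0
G_A(17) = 0.
Stack B, S = {1, 7, 9}:
n :  0  1  2  3  4  5  6  7  8  9 10 11 12 13 14 15 16 17 18 19 20 21 22 23
G :  0  1  0  1  0  1  0  1  0  1  0  1  0  1  0  1  0  1  0  1  0  1  0  1
G_B(23) = 1.
Combined Grundy value = 0 ⊕ 1 = 1.
A winning move leaves total XOR = 0, i.e. changes one component's Grundy value g to g ⊕ X where X is the current total.
Stack A: need g' = 0⊕1 = 1. Options: 17−2→G=2, 17−3→G=1, 17−4→G=1, 17−7→G=2, 17−8→G=4. Hits: 2.
Stack B: need g' = 1⊕1 = 0. Options: 23−1→G=0, 23−7→G=0, 23−9→G=0. Hits: 3.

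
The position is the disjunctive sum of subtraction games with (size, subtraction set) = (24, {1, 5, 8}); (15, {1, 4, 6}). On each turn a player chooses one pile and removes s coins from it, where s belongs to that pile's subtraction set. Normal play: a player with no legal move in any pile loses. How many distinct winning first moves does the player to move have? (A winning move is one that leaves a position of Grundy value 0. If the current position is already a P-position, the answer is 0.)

Pile A, S = {1, 5, 8}:
n :  0  1  2  3  4  5  6  7  8  9 10 11 12 13 14 15 16 17 18 19 20 21 22 23 24
G :  0  1  0  1  0  1  0  1  2  3  2  3  2  0  1  0  1  0  1  0  1  2  3  2  3
G_A(24) = 3.
Pile B, S = {1, 4, 6}:
n :  0  1  2  3  4  5  6  7  8  9 10 11 12 13 14 15
G :  0  1  0  1  2  0  1  0  1  2  0  1  0  1  2  0
G_B(15) = 0.
Combined Grundy value = 3 ⊕ 0 = 3.
A winning move leaves total XOR = 0, i.e. changes one component's Grundy value g to g ⊕ X where X is the current total.
Pile A: need g' = 3⊕3 = 0. Options: 24−1→G=2, 24−5→G=0, 24−8→G=1. Hits: 1.
Pile B: need g' = 0⊕3 = 3. Options: 15−1→G=2, 15−4→G=1, 15−6→G=2. Hits: 0.

1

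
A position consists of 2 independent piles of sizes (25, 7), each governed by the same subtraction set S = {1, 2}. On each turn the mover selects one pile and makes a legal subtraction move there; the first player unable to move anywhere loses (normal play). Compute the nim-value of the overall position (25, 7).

All piles use S = {1, 2}:
G(0) = 0
G(1) = mex{0} = 1
G(2) = mex{1,0} = 2
G(3) = mex{2,1} = 0
G(4) = mex{0,2} = 1
G(5) = mex{1,0} = 2
G(6) = mex{2,1} = 0
G(7) = mex{0,2} = 1
G(8) = mex{1,0} = 2
G(9) = mex{2,1} = 0
G(10) = mex{0,2} = 1
G(11) = mex{1,0} = 2
G(12) = mex{2,1} = 0
G(13) = mex{0,2} = 1
G(14) = mex{1,0} = 2
G(15) = mex{2,1} = 0
G(16) = mex{0,2} = 1
G(17) = mex{1,0} = 2
G(18) = mex{2,1} = 0
G(19) = mex{0,2} = 1
G(20) = mex{1,0} = 2
G(21) = mex{2,1} = 0
G(22) = mex{0,2} = 1
G(23) = mex{1,0} = 2
G(24) = mex{2,1} = 0
G(25) = mex{0,2} = 1
Pile A: G(25) = 1.
Pile B: G(7) = 1.
Combined Grundy value = 1 ⊕ 1 = 0.

0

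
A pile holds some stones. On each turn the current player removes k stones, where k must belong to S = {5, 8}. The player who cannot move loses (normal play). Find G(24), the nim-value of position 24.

2

G(0) = 0
G(1) = mex{} = 0
G(2) = mex{} = 0
G(3) = mex{} = 0
G(4) = mex{} = 0
G(5) = mex{0} = 1
G(6) = mex{0} = 1
G(7) = mex{0} = 1
G(8) = mex{0,0} = 1
G(9) = mex{0,0} = 1
G(10) = mex{1,0} = 2
G(11) = mex{1,0} = 2
G(12) = mex{1,0} = 2
G(13) = mex{1,1} = 0
G(14) = mex{1,1} = 0
G(15) = mex{2,1} = 0
G(16) = mex{2,1} = 0
G(17) = mex{2,1} = 0
G(18) = mex{0,2} = 1
G(19) = mex{0,2} = 1
G(20) = mex{0,2} = 1
G(21) = mex{0,0} = 1
G(22) = mex{0,0} = 1
G(23) = mex{1,0} = 2
G(24) = mex{1,0} = 2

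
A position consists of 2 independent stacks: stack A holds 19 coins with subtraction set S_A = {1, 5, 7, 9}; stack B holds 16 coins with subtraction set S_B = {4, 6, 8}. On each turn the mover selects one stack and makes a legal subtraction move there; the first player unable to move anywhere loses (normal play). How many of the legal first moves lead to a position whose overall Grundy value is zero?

0

Stack A, S = {1, 5, 7, 9}:
G(0) = 0
G(1) = mex{0} = 1
G(2) = mex{1} = 0
G(3) = mex{0} = 1
G(4) = mex{1} = 0
G(5) = mex{0,0} = 1
G(6) = mex{1,1} = 0
G(7) = mex{0,0,0} = 1
G(8) = mex{1,1,1} = 0
G(9) = mex{0,0,0,0} = 1
G(10) = mex{1,1,1,1} = 0
G(11) = mex{0,0,0,0} = 1
G(12) = mex{1,1,1,1} = 0
G(13) = mex{0,0,0,0} = 1
G(14) = mex{1,1,1,1} = 0
G(15) = mex{0,0,0,0} = 1
G(16) = mex{1,1,1,1} = 0
G(17) = mex{0,0,0,0} = 1
G(18) = mex{1,1,1,1} = 0
G(19) = mex{0,0,0,0} = 1
G_A(19) = 1.
Stack B, S = {4, 6, 8}:
n :  0  1  2  3  4  5  6  7  8  9 10 11 12 13 14 15 16
G :  0  0  0  0  1  1  1  1  2  2  2  2  0  0  0  0  1
G_B(16) = 1.
Combined Grundy value = 1 ⊕ 1 = 0.
A winning move leaves total XOR = 0, i.e. changes one component's Grundy value g to g ⊕ X where X is the current total.
Stack A: target g' = 1⊕0 = 1, but every legal move changes the Grundy value (mex property), so 0 moves.
Stack B: target g' = 1⊕0 = 1, but every legal move changes the Grundy value (mex property), so 0 moves.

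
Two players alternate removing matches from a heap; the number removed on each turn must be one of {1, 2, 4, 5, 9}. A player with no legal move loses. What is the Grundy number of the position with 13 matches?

0

G(0) = 0
G(1) = mex{0} = 1
G(2) = mex{1,0} = 2
G(3) = mex{2,1} = 0
G(4) = mex{0,2,0} = 1
G(5) = mex{1,0,1,0} = 2
G(6) = mex{2,1,2,1} = 0
G(7) = mex{0,2,0,2} = 1
G(8) = mex{1,0,1,0} = 2
G(9) = mex{2,1,2,1,0} = 3
G(10) = mex{3,2,0,2,1} = 4
G(11) = mex{4,3,1,0,2} = 5
G(12) = mex{5,4,2,1,0} = 3
G(13) = mex{3,5,3,2,1} = 0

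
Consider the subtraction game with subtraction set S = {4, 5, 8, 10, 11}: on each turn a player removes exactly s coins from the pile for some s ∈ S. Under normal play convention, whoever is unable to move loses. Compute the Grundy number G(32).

0

G(0) = 0
G(1) = mex{} = 0
G(2) = mex{} = 0
G(3) = mex{} = 0
G(4) = mex{0} = 1
G(5) = mex{0,0} = 1
G(6) = mex{0,0} = 1
G(7) = mex{0,0} = 1
G(8) = mex{1,0,0} = 2
G(9) = mex{1,1,0} = 2
G(10) = mex{1,1,0,0} = 2
G(11) = mex{1,1,0,0,0} = 2
G(12) = mex{2,1,1,0,0} = 3
G(13) = mex{2,2,1,0,0} = 3
G(14) = mex{2,2,1,1,0} = 3
G(15) = mex{2,2,1,1,1} = 0
G(16) = mex{3,2,2,1,1} = 0
G(17) = mex{3,3,2,1,1} = 0
G(18) = mex{3,3,2,2,1} = 0
G(19) = mex{0,3,2,2,2} = 1
G(20) = mex{0,0,3,2,2} = 1
G(21) = mex{0,0,3,2,2} = 1
G(22) = mex{0,0,3,3,2} = 1
G(23) = mex{1,0,0,3,3} = 2
G(24) = mex{1,1,0,3,3} = 2
G(25) = mex{1,1,0,0,3} = 2
G(26) = mex{1,1,0,0,0} = 2
G(27) = mex{2,1,1,0,0} = 3
G(28) = mex{2,2,1,0,0} = 3
G(29) = mex{2,2,1,1,0} = 3
G(30) = mex{2,2,1,1,1} = 0
G(31) = mex{3,2,2,1,1} = 0
G(32) = mex{3,3,2,1,1} = 0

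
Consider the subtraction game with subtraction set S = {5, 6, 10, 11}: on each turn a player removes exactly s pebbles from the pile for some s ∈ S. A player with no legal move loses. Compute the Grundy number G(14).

n :  0  1  2  3  4  5  6  7  8  9 10 11 12 13 14
G :  0  0  0  0  0  1  1  1  1  1  2  2  2  2  2

2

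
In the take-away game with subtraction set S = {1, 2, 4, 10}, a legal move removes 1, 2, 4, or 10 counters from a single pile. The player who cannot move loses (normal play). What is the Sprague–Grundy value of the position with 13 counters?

1

G(0) = 0
G(1) = mex{0} = 1
G(2) = mex{1,0} = 2
G(3) = mex{2,1} = 0
G(4) = mex{0,2,0} = 1
G(5) = mex{1,0,1} = 2
G(6) = mex{2,1,2} = 0
G(7) = mex{0,2,0} = 1
G(8) = mex{1,0,1} = 2
G(9) = mex{2,1,2} = 0
G(10) = mex{0,2,0,0} = 1
G(11) = mex{1,0,1,1} = 2
G(12) = mex{2,1,2,2} = 0
G(13) = mex{0,2,0,0} = 1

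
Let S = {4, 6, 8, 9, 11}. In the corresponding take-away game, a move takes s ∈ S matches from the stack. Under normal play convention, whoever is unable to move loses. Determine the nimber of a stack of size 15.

0

n :  0  1  2  3  4  5  6  7  8  9 10 11 12 13 14 15
G :  0  0  0  0  1  1  1  1  2  2  2  2  3  3  3  0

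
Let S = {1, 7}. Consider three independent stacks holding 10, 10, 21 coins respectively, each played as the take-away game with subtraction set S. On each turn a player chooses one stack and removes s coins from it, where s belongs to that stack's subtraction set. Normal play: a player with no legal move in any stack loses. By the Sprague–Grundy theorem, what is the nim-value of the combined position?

1

All stacks use S = {1, 7}:
n :  0  1  2  3  4  5  6  7  8  9 10 11 12 13 14 15 16 17 18 19 20 21
G :  0  1  0  1  0  1  0  1  0  1  0  1  0  1  0  1  0  1  0  1  0  1
Stack A: G(10) = 0.
Stack B: G(10) = 0.
Stack C: G(21) = 1.
Combined Grundy value = 0 ⊕ 0 ⊕ 1 = 1.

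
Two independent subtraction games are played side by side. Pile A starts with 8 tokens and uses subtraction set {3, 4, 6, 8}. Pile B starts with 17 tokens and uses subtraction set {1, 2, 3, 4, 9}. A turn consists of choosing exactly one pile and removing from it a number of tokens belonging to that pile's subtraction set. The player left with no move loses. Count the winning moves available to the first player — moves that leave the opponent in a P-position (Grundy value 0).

0

Pile A, S = {3, 4, 6, 8}:
G(0) = 0
G(1) = mex{} = 0
G(2) = mex{} = 0
G(3) = mex{0} = 1
G(4) = mex{0,0} = 1
G(5) = mex{0,0} = 1
G(6) = mex{1,0,0} = 2
G(7) = mex{1,1,0} = 2
G(8) = mex{1,1,0,0} = 2
G_A(8) = 2.
Pile B, S = {1, 2, 3, 4, 9}:
G(0) = 0
G(1) = mex{0} = 1
G(2) = mex{1,0} = 2
G(3) = mex{2,1,0} = 3
G(4) = mex{3,2,1,0} = 4
G(5) = mex{4,3,2,1} = 0
G(6) = mex{0,4,3,2} = 1
G(7) = mex{1,0,4,3} = 2
G(8) = mex{2,1,0,4} = 3
G(9) = mex{3,2,1,0,0} = 4
G(10) = mex{4,3,2,1,1} = 0
G(11) = mex{0,4,3,2,2} = 1
G(12) = mex{1,0,4,3,3} = 2
G(13) = mex{2,1,0,4,4} = 3
G(14) = mex{3,2,1,0,0} = 4
G(15) = mex{4,3,2,1,1} = 0
G(16) = mex{0,4,3,2,2} = 1
G(17) = mex{1,0,4,3,3} = 2
G_B(17) = 2.
Combined Grundy value = 2 ⊕ 2 = 0.
A winning move leaves total XOR = 0, i.e. changes one component's Grundy value g to g ⊕ X where X is the current total.
Pile A: target g' = 2⊕0 = 2, but every legal move changes the Grundy value (mex property), so 0 moves.
Pile B: target g' = 2⊕0 = 2, but every legal move changes the Grundy value (mex property), so 0 moves.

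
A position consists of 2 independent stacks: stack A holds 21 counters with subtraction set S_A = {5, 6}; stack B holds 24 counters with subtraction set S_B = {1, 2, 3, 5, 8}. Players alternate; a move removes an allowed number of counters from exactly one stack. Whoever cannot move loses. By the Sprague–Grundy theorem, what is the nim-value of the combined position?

2

Stack A, S = {5, 6}:
G(0) = 0
G(1) = mex{} = 0
G(2) = mex{} = 0
G(3) = mex{} = 0
G(4) = mex{} = 0
G(5) = mex{0} = 1
G(6) = mex{0,0} = 1
G(7) = mex{0,0} = 1
G(8) = mex{0,0} = 1
G(9) = mex{0,0} = 1
G(10) = mex{1,0} = 2
G(11) = mex{1,1} = 0
G(12) = mex{1,1} = 0
G(13) = mex{1,1} = 0
G(14) = mex{1,1} = 0
G(15) = mex{2,1} = 0
G(16) = mex{0,2} = 1
G(17) = mex{0,0} = 1
G(18) = mex{0,0} = 1
G(19) = mex{0,0} = 1
G(20) = mex{0,0} = 1
G(21) = mex{1,0} = 2
G_A(21) = 2.
Stack B, S = {1, 2, 3, 5, 8}:
G(0) = 0
G(1) = mex{0} = 1
G(2) = mex{1,0} = 2
G(3) = mex{2,1,0} = 3
G(4) = mex{3,2,1} = 0
G(5) = mex{0,3,2,0} = 1
G(6) = mex{1,0,3,1} = 2
G(7) = mex{2,1,0,2} = 3
G(8) = mex{3,2,1,3,0} = 4
G(9) = mex{4,3,2,0,1} = 5
G(10) = mex{5,4,3,1,2} = 0
G(11) = mex{0,5,4,2,3} = 1
G(12) = mex{1,0,5,3,0} = 2
G(13) = mex{2,1,0,4,1} = 3
G(14) = mex{3,2,1,5,2} = 0
G(15) = mex{0,3,2,0,3} = 1
G(16) = mex{1,0,3,1,4} = 2
G(17) = mex{2,1,0,2,5} = 3
G(18) = mex{3,2,1,3,0} = 4
G(19) = mex{4,3,2,0,1} = 5
G(20) = mex{5,4,3,1,2} = 0
G(21) = mex{0,5,4,2,3} = 1
G(22) = mex{1,0,5,3,0} = 2
G(23) = mex{2,1,0,4,1} = 3
G(24) = mex{3,2,1,5,2} = 0
G_B(24) = 0.
Combined Grundy value = 2 ⊕ 0 = 2.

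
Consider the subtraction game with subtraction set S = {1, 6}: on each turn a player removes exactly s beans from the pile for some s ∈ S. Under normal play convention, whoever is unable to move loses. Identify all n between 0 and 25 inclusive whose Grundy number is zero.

G(0) = 0
G(1) = mex{0} = 1
G(2) = mex{1} = 0
G(3) = mex{0} = 1
G(4) = mex{1} = 0
G(5) = mex{0} = 1
G(6) = mex{1,0} = 2
G(7) = mex{2,1} = 0
G(8) = mex{0,0} = 1
G(9) = mex{1,1} = 0
G(10) = mex{0,0} = 1
G(11) = mex{1,1} = 0
G(12) = mex{0,2} = 1
G(13) = mex{1,0} = 2
G(14) = mex{2,1} = 0
G(15) = mex{0,0} = 1
G(16) = mex{1,1} = 0
G(17) = mex{0,0} = 1
G(18) = mex{1,1} = 0
G(19) = mex{0,2} = 1
G(20) = mex{1,0} = 2
G(21) = mex{2,1} = 0
G(22) = mex{0,0} = 1
G(23) = mex{1,1} = 0
G(24) = mex{0,0} = 1
G(25) = mex{1,1} = 0
P-positions are exactly the n with G(n) = 0.

0, 2, 4, 7, 9, 11, 14, 16, 18, 21, 23, 25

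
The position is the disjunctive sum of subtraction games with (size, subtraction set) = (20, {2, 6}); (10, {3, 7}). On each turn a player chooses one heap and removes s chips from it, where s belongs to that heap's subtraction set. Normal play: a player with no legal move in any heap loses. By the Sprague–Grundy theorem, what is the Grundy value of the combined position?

0

Heap A, S = {2, 6}:
G(0) = 0
G(1) = mex{} = 0
G(2) = mex{0} = 1
G(3) = mex{0} = 1
G(4) = mex{1} = 0
G(5) = mex{1} = 0
G(6) = mex{0,0} = 1
G(7) = mex{0,0} = 1
G(8) = mex{1,1} = 0
G(9) = mex{1,1} = 0
G(10) = mex{0,0} = 1
G(11) = mex{0,0} = 1
G(12) = mex{1,1} = 0
G(13) = mex{1,1} = 0
G(14) = mex{0,0} = 1
G(15) = mex{0,0} = 1
G(16) = mex{1,1} = 0
G(17) = mex{1,1} = 0
G(18) = mex{0,0} = 1
G(19) = mex{0,0} = 1
G(20) = mex{1,1} = 0
G_A(20) = 0.
Heap B, S = {3, 7}:
n :  0  1  2  3  4  5  6  7  8  9 10
G :  0  0  0  1  1  1  0  2  2  1  0
G_B(10) = 0.
Combined Grundy value = 0 ⊕ 0 = 0.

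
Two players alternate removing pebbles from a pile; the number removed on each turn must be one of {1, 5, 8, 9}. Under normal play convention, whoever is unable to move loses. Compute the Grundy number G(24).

2

G(0) = 0
G(1) = mex{0} = 1
G(2) = mex{1} = 0
G(3) = mex{0} = 1
G(4) = mex{1} = 0
G(5) = mex{0,0} = 1
G(6) = mex{1,1} = 0
G(7) = mex{0,0} = 1
G(8) = mex{1,1,0} = 2
G(9) = mex{2,0,1,0} = 3
G(10) = mex{3,1,0,1} = 2
G(11) = mex{2,0,1,0} = 3
G(12) = mex{3,1,0,1} = 2
G(13) = mex{2,2,1,0} = 3
G(14) = mex{3,3,0,1} = 2
G(15) = mex{2,2,1,0} = 3
G(16) = mex{3,3,2,1} = 0
G(17) = mex{0,2,3,2} = 1
G(18) = mex{1,3,2,3} = 0
G(19) = mex{0,2,3,2} = 1
G(20) = mex{1,3,2,3} = 0
G(21) = mex{0,0,3,2} = 1
G(22) = mex{1,1,2,3} = 0
G(23) = mex{0,0,3,2} = 1
G(24) = mex{1,1,0,3} = 2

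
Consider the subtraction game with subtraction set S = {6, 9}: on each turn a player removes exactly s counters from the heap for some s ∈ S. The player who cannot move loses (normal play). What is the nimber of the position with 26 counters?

n :  0  1  2  3  4  5  6  7  8  9 10 11 12 13 14 15 16 17 18 19 20 21 22 23 24 25 26
G :  0  0  0  0  0  0  1  1  1  1  1  1  2  2  2  0  0  0  0  0  0  1  1  1  1  1  1

1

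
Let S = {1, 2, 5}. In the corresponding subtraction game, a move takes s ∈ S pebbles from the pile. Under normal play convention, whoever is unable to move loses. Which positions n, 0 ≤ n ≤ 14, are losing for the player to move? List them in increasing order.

n :  0  1  2  3  4  5  6  7  8  9 10 11 12 13 14
G :  0  1  2  0  1  2  0  1  2  0  1  2  0  1  2
P-positions are exactly the n with G(n) = 0.

0, 3, 6, 9, 12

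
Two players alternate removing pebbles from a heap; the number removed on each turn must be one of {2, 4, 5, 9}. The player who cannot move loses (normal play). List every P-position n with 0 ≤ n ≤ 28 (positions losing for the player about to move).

0, 1, 7, 8, 14, 15, 21, 22, 28

n :  0  1  2  3  4  5  6  7  8  9 10 11 12 13 14 15 16 17 18 19 20 21 22 23 24 25 26 27 28
G :  0  0  1  1  2  2  3  0  0  1  1  2  2  3  0  0  1  1  2  2  3  0  0  1  1  2  2  3  0
P-positions are exactly the n with G(n) = 0.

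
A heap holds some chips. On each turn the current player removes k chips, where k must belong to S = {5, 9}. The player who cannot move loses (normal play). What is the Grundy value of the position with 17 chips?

G(0) = 0
G(1) = mex{} = 0
G(2) = mex{} = 0
G(3) = mex{} = 0
G(4) = mex{} = 0
G(5) = mex{0} = 1
G(6) = mex{0} = 1
G(7) = mex{0} = 1
G(8) = mex{0} = 1
G(9) = mex{0,0} = 1
G(10) = mex{1,0} = 2
G(11) = mex{1,0} = 2
G(12) = mex{1,0} = 2
G(13) = mex{1,0} = 2
G(14) = mex{1,1} = 0
G(15) = mex{2,1} = 0
G(16) = mex{2,1} = 0
G(17) = mex{2,1} = 0

0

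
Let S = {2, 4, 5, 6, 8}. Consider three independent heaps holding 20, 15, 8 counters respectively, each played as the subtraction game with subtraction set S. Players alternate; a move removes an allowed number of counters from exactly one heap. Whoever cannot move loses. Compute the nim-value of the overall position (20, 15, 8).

All heaps use S = {2, 4, 5, 6, 8}:
n :  0  1  2  3  4  5  6  7  8  9 10 11 12 13 14 15 16 17 18 19 20
G :  0  0  1  1  2  2  3  3  4  4  0  0  1  1  2  2  3  3  4  4  0
Heap A: G(20) = 0.
Heap B: G(15) = 2.
Heap C: G(8) = 4.
Combined Grundy value = 0 ⊕ 2 ⊕ 4 = 6.

6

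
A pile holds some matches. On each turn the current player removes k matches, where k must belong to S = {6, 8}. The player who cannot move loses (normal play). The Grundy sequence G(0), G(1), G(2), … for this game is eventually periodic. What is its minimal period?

G(0) = 0
G(1) = mex{} = 0
G(2) = mex{} = 0
G(3) = mex{} = 0
G(4) = mex{} = 0
G(5) = mex{} = 0
G(6) = mex{0} = 1
G(7) = mex{0} = 1
G(8) = mex{0,0} = 1
G(9) = mex{0,0} = 1
G(10) = mex{0,0} = 1
G(11) = mex{0,0} = 1
G(12) = mex{1,0} = 2
G(13) = mex{1,0} = 2
G(14) = mex{1,1} = 0
G(15) = mex{1,1} = 0
G(16) = mex{1,1} = 0
G(17) = mex{1,1} = 0
G(18) = mex{2,1} = 0
G(19) = mex{2,1} = 0
G(20) = mex{0,2} = 1
G(21) = mex{0,2} = 1
G(22) = mex{0,0} = 1
G(23) = mex{0,0} = 1
G(24) = mex{0,0} = 1
G(25) = mex{0,0} = 1
G(26) = mex{1,0} = 2
G(27) = mex{1,0} = 2
G(28) = mex{1,1} = 0
G(29) = mex{1,1} = 0
G(n+14) = G(n) holds for n = 0,…,7 (a full window of length max(S) = 8), so the sequence is purely periodic with period 14.

14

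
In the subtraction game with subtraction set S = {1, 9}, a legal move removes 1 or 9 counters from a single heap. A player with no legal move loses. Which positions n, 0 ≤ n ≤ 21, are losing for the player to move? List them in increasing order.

n :  0  1  2  3  4  5  6  7  8  9 10 11 12 13 14 15 16 17 18 19 20 21
G :  0  1  0  1  0  1  0  1  0  1  0  1  0  1  0  1  0  1  0  1  0  1
P-positions are exactly the n with G(n) = 0.

0, 2, 4, 6, 8, 10, 12, 14, 16, 18, 20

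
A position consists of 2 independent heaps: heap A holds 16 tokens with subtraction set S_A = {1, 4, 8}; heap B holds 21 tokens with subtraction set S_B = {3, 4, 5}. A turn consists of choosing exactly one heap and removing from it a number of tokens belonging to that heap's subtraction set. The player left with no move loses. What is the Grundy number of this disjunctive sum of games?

Heap A, S = {1, 4, 8}:
G(0) = 0
G(1) = mex{0} = 1
G(2) = mex{1} = 0
G(3) = mex{0} = 1
G(4) = mex{1,0} = 2
G(5) = mex{2,1} = 0
G(6) = mex{0,0} = 1
G(7) = mex{1,1} = 0
G(8) = mex{0,2,0} = 1
G(9) = mex{1,0,1} = 2
G(10) = mex{2,1,0} = 3
G(11) = mex{3,0,1} = 2
G(12) = mex{2,1,2} = 0
G(13) = mex{0,2,0} = 1
G(14) = mex{1,3,1} = 0
G(15) = mex{0,2,0} = 1
G(16) = mex{1,0,1} = 2
G_A(16) = 2.
Heap B, S = {3, 4, 5}:
n :  0  1  2  3  4  5  6  7  8  9 10 11 12 13 14 15 16 17 18 19 20 21
G :  0  0  0  1  1  1  2  2  0  0  0  1  1  1  2  2  0  0  0  1  1  1
G_B(21) = 1.
Combined Grundy value = 2 ⊕ 1 = 3.

3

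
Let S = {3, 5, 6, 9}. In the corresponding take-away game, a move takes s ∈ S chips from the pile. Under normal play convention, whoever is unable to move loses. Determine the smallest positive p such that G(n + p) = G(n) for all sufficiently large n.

12

n :  0  1  2  3  4  5  6  7  8  9 10 11 12 13 14 15 16 17 18 19 20 21 22 23 24 25
G :  0  0  0  1  1  1  2  2  2  3  3  3  0  0  0  1  1  1  2  2  2  3  3  3  0  0
G(n+12) = G(n) holds for n = 0,…,8 (a full window of length max(S) = 9), so the sequence is purely periodic with period 12.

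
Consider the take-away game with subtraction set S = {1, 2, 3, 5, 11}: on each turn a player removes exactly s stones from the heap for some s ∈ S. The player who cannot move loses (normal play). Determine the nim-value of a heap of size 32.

0

n :  0  1  2  3  4  5  6  7  8  9 10 11 12 13 14 15 16 17 18 19 20 21 22 23 24 25 26 27 28 29 30 31 32
G :  0  1  2  3  0  1  2  3  0  1  2  3  0  1  2  3  0  1  2  3  0  1  2  3  0  1  2  3  0  1  2  3  0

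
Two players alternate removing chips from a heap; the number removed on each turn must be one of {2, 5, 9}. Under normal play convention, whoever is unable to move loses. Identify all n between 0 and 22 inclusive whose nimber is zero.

0, 1, 4, 7, 8, 11, 14, 15, 18, 21, 22

n :  0  1  2  3  4  5  6  7  8  9 10 11 12 13 14 15 16 17 18 19 20 21 22
G :  0  0  1  1  0  2  1  0  0  1  1  0  2  1  0  0  1  1  0  2  1  0  0
P-positions are exactly the n with G(n) = 0.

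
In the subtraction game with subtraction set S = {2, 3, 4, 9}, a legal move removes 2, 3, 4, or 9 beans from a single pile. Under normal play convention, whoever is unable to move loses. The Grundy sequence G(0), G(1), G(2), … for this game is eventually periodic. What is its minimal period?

G(0) = 0
G(1) = mex{} = 0
G(2) = mex{0} = 1
G(3) = mex{0,0} = 1
G(4) = mex{1,0,0} = 2
G(5) = mex{1,1,0} = 2
G(6) = mex{2,1,1} = 0
G(7) = mex{2,2,1} = 0
G(8) = mex{0,2,2} = 1
G(9) = mex{0,0,2,0} = 1
G(10) = mex{1,0,0,0} = 2
G(11) = mex{1,1,0,1} = 2
G(12) = mex{2,1,1,1} = 0
G(13) = mex{2,2,1,2} = 0
G(14) = mex{0,2,2,2} = 1
G(15) = mex{0,0,2,0} = 1
G(16) = mex{1,0,0,0} = 2
G(n+6) = G(n) holds for n = 0,…,8 (a full window of length max(S) = 9), so the sequence is purely periodic with period 6.

6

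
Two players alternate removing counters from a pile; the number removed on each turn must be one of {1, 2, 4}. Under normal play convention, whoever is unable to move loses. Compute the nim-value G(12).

G(0) = 0
G(1) = mex{0} = 1
G(2) = mex{1,0} = 2
G(3) = mex{2,1} = 0
G(4) = mex{0,2,0} = 1
G(5) = mex{1,0,1} = 2
G(6) = mex{2,1,2} = 0
G(7) = mex{0,2,0} = 1
G(8) = mex{1,0,1} = 2
G(9) = mex{2,1,2} = 0
G(10) = mex{0,2,0} = 1
G(11) = mex{1,0,1} = 2
G(12) = mex{2,1,2} = 0

0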